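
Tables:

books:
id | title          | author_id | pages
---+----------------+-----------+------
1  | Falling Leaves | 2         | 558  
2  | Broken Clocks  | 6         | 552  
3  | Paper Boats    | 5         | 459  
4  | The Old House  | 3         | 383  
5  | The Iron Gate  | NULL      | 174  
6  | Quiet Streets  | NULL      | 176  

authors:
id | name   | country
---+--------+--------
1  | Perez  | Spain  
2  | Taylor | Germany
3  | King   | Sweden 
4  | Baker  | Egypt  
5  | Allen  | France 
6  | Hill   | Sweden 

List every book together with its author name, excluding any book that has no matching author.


INNER JOIN keeps only books rows whose author_id matches an id in authors. Walk through each book:
  - book 1 (Falling Leaves): author_id=2 -> matches Taylor
  - book 2 (Broken Clocks): author_id=6 -> matches Hill
  - book 3 (Paper Boats): author_id=5 -> matches Allen
  - book 4 (The Old House): author_id=3 -> matches King
  - book 5 (The Iron Gate): author_id=NULL, no match -> dropped
  - book 6 (Quiet Streets): author_id=NULL, no match -> dropped
So 2 of 6 rows are dropped.

SQL:
SELECT a.title, b.name AS author
FROM books a
INNER JOIN authors b ON a.author_id = b.id

Result:
title          | author
---------------+-------
Falling Leaves | Taylor
Broken Clocks  | Hill  
Paper Boats    | Allen 
The Old House  | King  


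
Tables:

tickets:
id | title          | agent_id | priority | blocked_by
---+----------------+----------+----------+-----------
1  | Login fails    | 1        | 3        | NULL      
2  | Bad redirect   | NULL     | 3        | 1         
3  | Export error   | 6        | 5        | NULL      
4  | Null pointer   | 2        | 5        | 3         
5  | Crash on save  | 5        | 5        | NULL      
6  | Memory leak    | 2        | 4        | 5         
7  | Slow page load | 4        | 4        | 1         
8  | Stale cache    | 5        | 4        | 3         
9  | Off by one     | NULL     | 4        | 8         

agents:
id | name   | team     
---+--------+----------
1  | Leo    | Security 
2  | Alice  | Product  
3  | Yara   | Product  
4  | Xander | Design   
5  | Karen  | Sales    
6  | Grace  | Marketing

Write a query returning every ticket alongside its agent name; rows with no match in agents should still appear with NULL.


LEFT JOIN keeps every row from tickets (the left table); where agent_id has no match in agents, the agent columns become NULL. Walk through each ticket:
  - ticket 1 (Login fails): agent_id=1 -> matches Leo
  - ticket 2 (Bad redirect): agent_id=NULL, no match -> kept with NULL
  - ticket 3 (Export error): agent_id=6 -> matches Grace
  - ticket 4 (Null pointer): agent_id=2 -> matches Alice
  - ticket 5 (Crash on save): agent_id=5 -> matches Karen
  - ticket 6 (Memory leak): agent_id=2 -> matches Alice
  - ticket 7 (Slow page load): agent_id=4 -> matches Xander
  - ticket 8 (Stale cache): agent_id=5 -> matches Karen
  - ticket 9 (Off by one): agent_id=NULL, no match -> kept with NULL
All 9 rows appear; 2 have NULL agent.

SQL:
SELECT a.title, b.name AS agent
FROM tickets a
LEFT JOIN agents b ON a.agent_id = b.id

Result:
title          | agent 
---------------+-------
Login fails    | Leo   
Bad redirect   | NULL  
Export error   | Grace 
Null pointer   | Alice 
Crash on save  | Karen 
Memory leak    | Alice 
Slow page load | Xander
Stale cache    | Karen 
Off by one     | NULL  


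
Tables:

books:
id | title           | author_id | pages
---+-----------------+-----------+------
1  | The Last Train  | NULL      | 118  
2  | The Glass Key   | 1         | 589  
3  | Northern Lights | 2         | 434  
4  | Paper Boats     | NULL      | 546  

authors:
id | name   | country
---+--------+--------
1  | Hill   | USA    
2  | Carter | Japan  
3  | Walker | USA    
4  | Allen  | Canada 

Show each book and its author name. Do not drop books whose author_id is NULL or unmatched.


LEFT JOIN keeps every row from books (the left table); where author_id has no match in authors, the author columns become NULL. Walk through each book:
  - book 1 (The Last Train): author_id=NULL, no match -> kept with NULL
  - book 2 (The Glass Key): author_id=1 -> matches Hill
  - book 3 (Northern Lights): author_id=2 -> matches Carter
  - book 4 (Paper Boats): author_id=NULL, no match -> kept with NULL
All 4 rows appear; 2 have NULL author.

SQL:
SELECT a.title, b.name AS author
FROM books a
LEFT JOIN authors b ON a.author_id = b.id

Result:
title           | author
----------------+-------
The Last Train  | NULL  
The Glass Key   | Hill  
Northern Lights | Carter
Paper Boats     | NULL  


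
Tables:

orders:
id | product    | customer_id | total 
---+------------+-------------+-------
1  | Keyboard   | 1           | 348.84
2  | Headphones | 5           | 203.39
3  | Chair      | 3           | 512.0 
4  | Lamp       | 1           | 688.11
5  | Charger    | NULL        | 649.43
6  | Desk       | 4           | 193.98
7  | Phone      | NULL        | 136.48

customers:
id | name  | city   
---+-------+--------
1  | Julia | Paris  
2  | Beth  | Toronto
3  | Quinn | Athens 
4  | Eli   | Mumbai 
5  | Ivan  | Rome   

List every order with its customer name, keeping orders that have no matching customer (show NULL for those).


LEFT JOIN keeps every row from orders (the left table); where customer_id has no match in customers, the customer columns become NULL. Walk through each order:
  - order 1 (Keyboard): customer_id=1 -> matches Julia
  - order 2 (Headphones): customer_id=5 -> matches Ivan
  - order 3 (Chair): customer_id=3 -> matches Quinn
  - order 4 (Lamp): customer_id=1 -> matches Julia
  - order 5 (Charger): customer_id=NULL, no match -> kept with NULL
  - order 6 (Desk): customer_id=4 -> matches Eli
  - order 7 (Phone): customer_id=NULL, no match -> kept with NULL
All 7 rows appear; 2 have NULL customer.

SQL:
SELECT a.product, b.name AS customer
FROM orders a
LEFT JOIN customers b ON a.customer_id = b.id

Result:
product    | customer
-----------+---------
Keyboard   | Julia   
Headphones | Ivan    
Chair      | Quinn   
Lamp       | Julia   
Charger    | NULL    
Desk       | Eli     
Phone      | NULL    


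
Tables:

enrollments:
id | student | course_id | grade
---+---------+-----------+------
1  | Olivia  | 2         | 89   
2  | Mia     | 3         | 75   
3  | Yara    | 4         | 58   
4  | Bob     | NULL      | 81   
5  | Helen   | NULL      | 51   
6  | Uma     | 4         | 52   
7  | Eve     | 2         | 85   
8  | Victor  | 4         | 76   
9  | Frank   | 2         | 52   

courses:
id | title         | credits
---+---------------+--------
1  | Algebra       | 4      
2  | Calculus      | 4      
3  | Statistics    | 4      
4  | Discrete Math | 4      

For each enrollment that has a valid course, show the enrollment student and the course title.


INNER JOIN keeps only enrollments rows whose course_id matches an id in courses. Walk through each enrollment:
  - enrollment 1 (Olivia): course_id=2 -> matches Calculus
  - enrollment 2 (Mia): course_id=3 -> matches Statistics
  - enrollment 3 (Yara): course_id=4 -> matches Discrete Math
  - enrollment 4 (Bob): course_id=NULL, no match -> dropped
  - enrollment 5 (Helen): course_id=NULL, no match -> dropped
  - enrollment 6 (Uma): course_id=4 -> matches Discrete Math
  - enrollment 7 (Eve): course_id=2 -> matches Calculus
  - enrollment 8 (Victor): course_id=4 -> matches Discrete Math
  - enrollment 9 (Frank): course_id=2 -> matches Calculus
So 2 of 9 rows are dropped.

SQL:
SELECT a.student, b.title AS course
FROM enrollments a
INNER JOIN courses b ON a.course_id = b.id

Result:
student | course       
--------+--------------
Olivia  | Calculus     
Mia     | Statistics   
Yara    | Discrete Math
Uma     | Discrete Math
Eve     | Calculus     
Victor  | Discrete Math
Frank   | Calculus     


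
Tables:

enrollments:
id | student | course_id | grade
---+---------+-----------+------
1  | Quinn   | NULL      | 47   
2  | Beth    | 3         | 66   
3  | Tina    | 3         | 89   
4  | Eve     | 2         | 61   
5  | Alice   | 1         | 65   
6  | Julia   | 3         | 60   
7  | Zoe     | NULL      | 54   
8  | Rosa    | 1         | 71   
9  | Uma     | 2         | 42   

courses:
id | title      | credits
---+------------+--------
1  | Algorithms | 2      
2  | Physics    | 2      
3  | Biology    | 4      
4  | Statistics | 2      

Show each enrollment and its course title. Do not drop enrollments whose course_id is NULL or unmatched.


LEFT JOIN keeps every row from enrollments (the left table); where course_id has no match in courses, the course columns become NULL. Walk through each enrollment:
  - enrollment 1 (Quinn): course_id=NULL, no match -> kept with NULL
  - enrollment 2 (Beth): course_id=3 -> matches Biology
  - enrollment 3 (Tina): course_id=3 -> matches Biology
  - enrollment 4 (Eve): course_id=2 -> matches Physics
  - enrollment 5 (Alice): course_id=1 -> matches Algorithms
  - enrollment 6 (Julia): course_id=3 -> matches Biology
  - enrollment 7 (Zoe): course_id=NULL, no match -> kept with NULL
  - enrollment 8 (Rosa): course_id=1 -> matches Algorithms
  - enrollment 9 (Uma): course_id=2 -> matches Physics
All 9 rows appear; 2 have NULL course.

SQL:
SELECT a.student, b.title AS course
FROM enrollments a
LEFT JOIN courses b ON a.course_id = b.id

Result:
student | course    
--------+-----------
Quinn   | NULL      
Beth    | Biology   
Tina    | Biology   
Eve     | Physics   
Alice   | Algorithms
Julia   | Biology   
Zoe     | NULL      
Rosa    | Algorithms
Uma     | Physics   


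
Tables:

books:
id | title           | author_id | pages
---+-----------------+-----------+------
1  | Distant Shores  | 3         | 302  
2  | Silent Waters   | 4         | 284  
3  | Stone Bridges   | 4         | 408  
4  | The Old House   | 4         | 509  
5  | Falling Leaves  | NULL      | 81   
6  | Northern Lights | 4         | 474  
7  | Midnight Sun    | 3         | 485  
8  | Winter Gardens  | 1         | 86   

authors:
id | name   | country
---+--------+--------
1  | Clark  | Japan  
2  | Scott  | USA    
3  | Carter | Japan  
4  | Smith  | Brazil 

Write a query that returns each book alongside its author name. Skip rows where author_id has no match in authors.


INNER JOIN keeps only books rows whose author_id matches an id in authors. Walk through each book:
  - book 1 (Distant Shores): author_id=3 -> matches Carter
  - book 2 (Silent Waters): author_id=4 -> matches Smith
  - book 3 (Stone Bridges): author_id=4 -> matches Smith
  - book 4 (The Old House): author_id=4 -> matches Smith
  - book 5 (Falling Leaves): author_id=NULL, no match -> dropped
  - book 6 (Northern Lights): author_id=4 -> matches Smith
  - book 7 (Midnight Sun): author_id=3 -> matches Carter
  - book 8 (Winter Gardens): author_id=1 -> matches Clark
So 1 of 8 rows is dropped.

SQL:
SELECT a.title, b.name AS author
FROM books a
INNER JOIN authors b ON a.author_id = b.id

Result:
title           | author
----------------+-------
Distant Shores  | Carter
Silent Waters   | Smith 
Stone Bridges   | Smith 
The Old House   | Smith 
Northern Lights | Smith 
Midnight Sun    | Carter
Winter Gardens  | Clark 


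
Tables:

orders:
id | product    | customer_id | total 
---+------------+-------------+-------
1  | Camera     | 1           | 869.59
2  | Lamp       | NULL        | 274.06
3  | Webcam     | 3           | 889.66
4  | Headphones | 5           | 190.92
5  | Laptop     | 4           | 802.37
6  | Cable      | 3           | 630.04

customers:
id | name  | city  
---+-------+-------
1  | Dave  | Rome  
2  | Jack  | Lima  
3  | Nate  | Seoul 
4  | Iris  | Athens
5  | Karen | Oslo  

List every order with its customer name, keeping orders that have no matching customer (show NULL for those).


LEFT JOIN keeps every row from orders (the left table); where customer_id has no match in customers, the customer columns become NULL. Walk through each order:
  - order 1 (Camera): customer_id=1 -> matches Dave
  - order 2 (Lamp): customer_id=NULL, no match -> kept with NULL
  - order 3 (Webcam): customer_id=3 -> matches Nate
  - order 4 (Headphones): customer_id=5 -> matches Karen
  - order 5 (Laptop): customer_id=4 -> matches Iris
  - order 6 (Cable): customer_id=3 -> matches Nate
All 6 rows appear; 1 has NULL customer.

SQL:
SELECT a.product, b.name AS customer
FROM orders a
LEFT JOIN customers b ON a.customer_id = b.id

Result:
product    | customer
-----------+---------
Camera     | Dave    
Lamp       | NULL    
Webcam     | Nate    
Headphones | Karen   
Laptop     | Iris    
Cable      | Nate    


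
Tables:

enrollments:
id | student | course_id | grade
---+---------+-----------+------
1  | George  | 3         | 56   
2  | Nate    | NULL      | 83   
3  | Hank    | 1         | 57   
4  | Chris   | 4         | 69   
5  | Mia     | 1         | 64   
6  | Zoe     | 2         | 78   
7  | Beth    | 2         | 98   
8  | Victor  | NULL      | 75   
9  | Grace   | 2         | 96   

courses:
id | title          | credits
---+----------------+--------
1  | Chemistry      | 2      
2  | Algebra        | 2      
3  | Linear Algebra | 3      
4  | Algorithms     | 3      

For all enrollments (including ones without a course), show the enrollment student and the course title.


LEFT JOIN keeps every row from enrollments (the left table); where course_id has no match in courses, the course columns become NULL. Walk through each enrollment:
  - enrollment 1 (George): course_id=3 -> matches Linear Algebra
  - enrollment 2 (Nate): course_id=NULL, no match -> kept with NULL
  - enrollment 3 (Hank): course_id=1 -> matches Chemistry
  - enrollment 4 (Chris): course_id=4 -> matches Algorithms
  - enrollment 5 (Mia): course_id=1 -> matches Chemistry
  - enrollment 6 (Zoe): course_id=2 -> matches Algebra
  - enrollment 7 (Beth): course_id=2 -> matches Algebra
  - enrollment 8 (Victor): course_id=NULL, no match -> kept with NULL
  - enrollment 9 (Grace): course_id=2 -> matches Algebra
All 9 rows appear; 2 have NULL course.

SQL:
SELECT a.student, b.title AS course
FROM enrollments a
LEFT JOIN courses b ON a.course_id = b.id

Result:
student | course        
--------+---------------
George  | Linear Algebra
Nate    | NULL          
Hank    | Chemistry     
Chris   | Algorithms    
Mia     | Chemistry     
Zoe     | Algebra       
Beth    | Algebra       
Victor  | NULL          
Grace   | Algebra       


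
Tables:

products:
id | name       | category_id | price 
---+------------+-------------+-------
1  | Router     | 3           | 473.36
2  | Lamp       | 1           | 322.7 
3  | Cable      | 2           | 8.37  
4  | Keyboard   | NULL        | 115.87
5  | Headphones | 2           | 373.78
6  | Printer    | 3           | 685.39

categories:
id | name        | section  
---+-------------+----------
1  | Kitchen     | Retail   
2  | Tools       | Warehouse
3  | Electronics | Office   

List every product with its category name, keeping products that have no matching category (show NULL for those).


LEFT JOIN keeps every row from products (the left table); where category_id has no match in categories, the category columns become NULL. Walk through each product:
  - product 1 (Router): category_id=3 -> matches Electronics
  - product 2 (Lamp): category_id=1 -> matches Kitchen
  - product 3 (Cable): category_id=2 -> matches Tools
  - product 4 (Keyboard): category_id=NULL, no match -> kept with NULL
  - product 5 (Headphones): category_id=2 -> matches Tools
  - product 6 (Printer): category_id=3 -> matches Electronics
All 6 rows appear; 1 has NULL category.

SQL:
SELECT a.name, b.name AS category
FROM products a
LEFT JOIN categories b ON a.category_id = b.id

Result:
name       | category   
-----------+------------
Router     | Electronics
Lamp       | Kitchen    
Cable      | Tools      
Keyboard   | NULL       
Headphones | Tools      
Printer    | Electronics


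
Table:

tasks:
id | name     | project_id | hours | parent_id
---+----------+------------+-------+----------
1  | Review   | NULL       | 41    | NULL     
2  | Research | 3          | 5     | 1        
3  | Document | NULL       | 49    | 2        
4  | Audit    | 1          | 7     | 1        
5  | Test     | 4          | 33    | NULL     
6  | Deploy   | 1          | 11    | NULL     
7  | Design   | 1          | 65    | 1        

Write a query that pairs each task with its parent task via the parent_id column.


This is a self-join: tasks is joined to a second copy of itself, matching each row's parent_id to another row's id. Use LEFT JOIN so rows with parent_id=NULL are kept.
  - task 1 (Review): parent_id=NULL -> NULL
  - task 2 (Research): parent_id=1 -> Review
  - task 3 (Document): parent_id=2 -> Research
  - task 4 (Audit): parent_id=1 -> Review
  - task 5 (Test): parent_id=NULL -> NULL
  - task 6 (Deploy): parent_id=NULL -> NULL
  - task 7 (Design): parent_id=1 -> Review

SQL:
SELECT a.name AS item, b.name AS parent
FROM tasks a
LEFT JOIN tasks b ON a.parent_id = b.id

Result:
item     | parent  
---------+---------
Review   | NULL    
Research | Review  
Document | Research
Audit    | Review  
Test     | NULL    
Deploy   | NULL    
Design   | Review  


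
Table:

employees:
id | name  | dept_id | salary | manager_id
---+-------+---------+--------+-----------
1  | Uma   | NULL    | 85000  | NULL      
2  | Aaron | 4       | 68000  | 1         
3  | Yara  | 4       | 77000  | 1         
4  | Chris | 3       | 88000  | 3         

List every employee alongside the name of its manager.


This is a self-join: employees is joined to a second copy of itself, matching each row's manager_id to another row's id. Use LEFT JOIN so rows with manager_id=NULL are kept.
  - employee 1 (Uma): manager_id=NULL -> NULL
  - employee 2 (Aaron): manager_id=1 -> Uma
  - employee 3 (Yara): manager_id=1 -> Uma
  - employee 4 (Chris): manager_id=3 -> Yara

SQL:
SELECT a.name AS item, b.name AS manager
FROM employees a
LEFT JOIN employees b ON a.manager_id = b.id

Result:
item  | manager
------+--------
Uma   | NULL   
Aaron | Uma    
Yara  | Uma    
Chris | Yara   


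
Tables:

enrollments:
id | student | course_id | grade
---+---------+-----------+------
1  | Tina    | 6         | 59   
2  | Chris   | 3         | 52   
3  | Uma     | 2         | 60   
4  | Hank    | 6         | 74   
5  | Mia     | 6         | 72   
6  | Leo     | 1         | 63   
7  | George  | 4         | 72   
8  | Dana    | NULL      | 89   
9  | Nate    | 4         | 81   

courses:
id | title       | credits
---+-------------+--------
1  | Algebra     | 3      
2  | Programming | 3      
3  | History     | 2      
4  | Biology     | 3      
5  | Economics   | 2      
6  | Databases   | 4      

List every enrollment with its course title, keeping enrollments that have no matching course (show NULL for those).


LEFT JOIN keeps every row from enrollments (the left table); where course_id has no match in courses, the course columns become NULL. Walk through each enrollment:
  - enrollment 1 (Tina): course_id=6 -> matches Databases
  - enrollment 2 (Chris): course_id=3 -> matches History
  - enrollment 3 (Uma): course_id=2 -> matches Programming
  - enrollment 4 (Hank): course_id=6 -> matches Databases
  - enrollment 5 (Mia): course_id=6 -> matches Databases
  - enrollment 6 (Leo): course_id=1 -> matches Algebra
  - enrollment 7 (George): course_id=4 -> matches Biology
  - enrollment 8 (Dana): course_id=NULL, no match -> kept with NULL
  - enrollment 9 (Nate): course_id=4 -> matches Biology
All 9 rows appear; 1 has NULL course.

SQL:
SELECT a.student, b.title AS course
FROM enrollments a
LEFT JOIN courses b ON a.course_id = b.id

Result:
student | course     
--------+------------
Tina    | Databases  
Chris   | History    
Uma     | Programming
Hank    | Databases  
Mia     | Databases  
Leo     | Algebra    
George  | Biology    
Dana    | NULL       
Nate    | Biology    


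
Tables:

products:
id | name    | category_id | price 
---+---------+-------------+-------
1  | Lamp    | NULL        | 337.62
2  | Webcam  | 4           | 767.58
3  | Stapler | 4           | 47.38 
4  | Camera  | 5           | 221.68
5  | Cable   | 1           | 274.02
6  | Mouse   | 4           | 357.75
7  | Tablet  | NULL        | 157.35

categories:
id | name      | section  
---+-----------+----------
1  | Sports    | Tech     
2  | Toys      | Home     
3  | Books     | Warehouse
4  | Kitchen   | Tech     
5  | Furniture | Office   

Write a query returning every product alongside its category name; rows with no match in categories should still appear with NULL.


LEFT JOIN keeps every row from products (the left table); where category_id has no match in categories, the category columns become NULL. Walk through each product:
  - product 1 (Lamp): category_id=NULL, no match -> kept with NULL
  - product 2 (Webcam): category_id=4 -> matches Kitchen
  - product 3 (Stapler): category_id=4 -> matches Kitchen
  - product 4 (Camera): category_id=5 -> matches Furniture
  - product 5 (Cable): category_id=1 -> matches Sports
  - product 6 (Mouse): category_id=4 -> matches Kitchen
  - product 7 (Tablet): category_id=NULL, no match -> kept with NULL
All 7 rows appear; 2 have NULL category.

SQL:
SELECT a.name, b.name AS category
FROM products a
LEFT JOIN categories b ON a.category_id = b.id

Result:
name    | category 
--------+----------
Lamp    | NULL     
Webcam  | Kitchen  
Stapler | Kitchen  
Camera  | Furniture
Cable   | Sports   
Mouse   | Kitchen  
Tablet  | NULL     


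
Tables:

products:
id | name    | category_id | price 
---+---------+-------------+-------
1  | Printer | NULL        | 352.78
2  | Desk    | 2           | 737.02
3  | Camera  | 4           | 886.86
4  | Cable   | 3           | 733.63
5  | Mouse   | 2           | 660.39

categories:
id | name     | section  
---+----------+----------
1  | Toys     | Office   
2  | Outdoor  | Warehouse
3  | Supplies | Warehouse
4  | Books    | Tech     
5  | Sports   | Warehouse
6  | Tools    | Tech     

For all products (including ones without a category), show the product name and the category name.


LEFT JOIN keeps every row from products (the left table); where category_id has no match in categories, the category columns become NULL. Walk through each product:
  - product 1 (Printer): category_id=NULL, no match -> kept with NULL
  - product 2 (Desk): category_id=2 -> matches Outdoor
  - product 3 (Camera): category_id=4 -> matches Books
  - product 4 (Cable): category_id=3 -> matches Supplies
  - product 5 (Mouse): category_id=2 -> matches Outdoor
All 5 rows appear; 1 has NULL category.

SQL:
SELECT a.name, b.name AS category
FROM products a
LEFT JOIN categories b ON a.category_id = b.id

Result:
name    | category
--------+---------
Printer | NULL    
Desk    | Outdoor 
Camera  | Books   
Cable   | Supplies
Mouse   | Outdoor 


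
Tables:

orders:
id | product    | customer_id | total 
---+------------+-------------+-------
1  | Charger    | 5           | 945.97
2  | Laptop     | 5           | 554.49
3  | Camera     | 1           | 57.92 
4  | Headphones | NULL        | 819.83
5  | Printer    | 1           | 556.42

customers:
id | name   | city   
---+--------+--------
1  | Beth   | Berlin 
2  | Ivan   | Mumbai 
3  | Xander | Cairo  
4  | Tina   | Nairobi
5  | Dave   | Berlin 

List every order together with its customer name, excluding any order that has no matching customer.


INNER JOIN keeps only orders rows whose customer_id matches an id in customers. Walk through each order:
  - order 1 (Charger): customer_id=5 -> matches Dave
  - order 2 (Laptop): customer_id=5 -> matches Dave
  - order 3 (Camera): customer_id=1 -> matches Beth
  - order 4 (Headphones): customer_id=NULL, no match -> dropped
  - order 5 (Printer): customer_id=1 -> matches Beth
So 1 of 5 rows is dropped.

SQL:
SELECT a.product, b.name AS customer
FROM orders a
INNER JOIN customers b ON a.customer_id = b.id

Result:
product | customer
--------+---------
Charger | Dave    
Laptop  | Dave    
Camera  | Beth    
Printer | Beth    


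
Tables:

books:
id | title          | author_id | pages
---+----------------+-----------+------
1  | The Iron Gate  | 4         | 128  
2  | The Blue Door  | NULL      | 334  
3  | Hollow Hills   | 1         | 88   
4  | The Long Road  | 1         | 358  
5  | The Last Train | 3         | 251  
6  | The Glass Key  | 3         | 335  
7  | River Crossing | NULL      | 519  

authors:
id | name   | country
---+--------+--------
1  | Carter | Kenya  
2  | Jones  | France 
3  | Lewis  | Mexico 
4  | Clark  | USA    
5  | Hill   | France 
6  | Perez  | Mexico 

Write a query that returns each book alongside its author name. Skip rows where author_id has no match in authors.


INNER JOIN keeps only books rows whose author_id matches an id in authors. Walk through each book:
  - book 1 (The Iron Gate): author_id=4 -> matches Clark
  - book 2 (The Blue Door): author_id=NULL, no match -> dropped
  - book 3 (Hollow Hills): author_id=1 -> matches Carter
  - book 4 (The Long Road): author_id=1 -> matches Carter
  - book 5 (The Last Train): author_id=3 -> matches Lewis
  - book 6 (The Glass Key): author_id=3 -> matches Lewis
  - book 7 (River Crossing): author_id=NULL, no match -> dropped
So 2 of 7 rows are dropped.

SQL:
SELECT a.title, b.name AS author
FROM books a
INNER JOIN authors b ON a.author_id = b.id

Result:
title          | author
---------------+-------
The Iron Gate  | Clark 
Hollow Hills   | Carter
The Long Road  | Carter
The Last Train | Lewis 
The Glass Key  | Lewis 


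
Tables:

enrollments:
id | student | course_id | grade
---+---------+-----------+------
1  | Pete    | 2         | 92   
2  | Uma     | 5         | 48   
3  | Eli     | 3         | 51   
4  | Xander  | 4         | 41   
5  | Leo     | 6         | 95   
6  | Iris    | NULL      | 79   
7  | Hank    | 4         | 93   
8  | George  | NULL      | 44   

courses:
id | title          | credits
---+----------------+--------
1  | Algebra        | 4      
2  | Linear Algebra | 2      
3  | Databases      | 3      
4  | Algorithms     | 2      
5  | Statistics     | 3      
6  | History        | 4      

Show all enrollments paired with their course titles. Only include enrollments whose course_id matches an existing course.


INNER JOIN keeps only enrollments rows whose course_id matches an id in courses. Walk through each enrollment:
  - enrollment 1 (Pete): course_id=2 -> matches Linear Algebra
  - enrollment 2 (Uma): course_id=5 -> matches Statistics
  - enrollment 3 (Eli): course_id=3 -> matches Databases
  - enrollment 4 (Xander): course_id=4 -> matches Algorithms
  - enrollment 5 (Leo): course_id=6 -> matches History
  - enrollment 6 (Iris): course_id=NULL, no match -> dropped
  - enrollment 7 (Hank): course_id=4 -> matches Algorithms
  - enrollment 8 (George): course_id=NULL, no match -> dropped
So 2 of 8 rows are dropped.

SQL:
SELECT a.student, b.title AS course
FROM enrollments a
INNER JOIN courses b ON a.course_id = b.id

Result:
student | course        
--------+---------------
Pete    | Linear Algebra
Uma     | Statistics    
Eli     | Databases     
Xander  | Algorithms    
Leo     | History       
Hank    | Algorithms    


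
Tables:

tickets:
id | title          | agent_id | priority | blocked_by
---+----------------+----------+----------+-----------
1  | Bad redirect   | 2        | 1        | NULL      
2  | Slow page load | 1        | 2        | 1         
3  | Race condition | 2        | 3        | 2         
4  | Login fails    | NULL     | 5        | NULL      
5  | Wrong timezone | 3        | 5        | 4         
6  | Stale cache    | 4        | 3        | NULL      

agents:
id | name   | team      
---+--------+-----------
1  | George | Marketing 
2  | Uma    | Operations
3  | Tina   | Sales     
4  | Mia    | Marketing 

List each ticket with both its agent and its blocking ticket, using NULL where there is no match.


Two LEFT JOINs from the same base table tickets: one to agents via agent_id, one to tickets itself via blocked_by. Both are LEFT so every ticket is preserved.
Match against agents:
  - ticket 1 (Bad redirect): agent_id=2 -> matches Uma
  - ticket 2 (Slow page load): agent_id=1 -> matches George
  - ticket 3 (Race condition): agent_id=2 -> matches Uma
  - ticket 4 (Login fails): agent_id=NULL, no match -> kept with NULL
  - ticket 5 (Wrong timezone): agent_id=3 -> matches Tina
  - ticket 6 (Stale cache): agent_id=4 -> matches Mia
Match against tickets (self):
  - ticket 1 (Bad redirect): blocked_by=NULL -> NULL
  - ticket 2 (Slow page load): blocked_by=1 -> Bad redirect
  - ticket 3 (Race condition): blocked_by=2 -> Slow page load
  - ticket 4 (Login fails): blocked_by=NULL -> NULL
  - ticket 5 (Wrong timezone): blocked_by=4 -> Login fails
  - ticket 6 (Stale cache): blocked_by=NULL -> NULL

SQL:
SELECT a.title, b.name AS agent, c.title AS blocked_by
FROM tickets a
LEFT JOIN agents b ON a.agent_id = b.id
LEFT JOIN tickets c ON a.blocked_by = c.id

Result:
title          | agent  | blocked_by    
---------------+--------+---------------
Bad redirect   | Uma    | NULL          
Slow page load | George | Bad redirect  
Race condition | Uma    | Slow page load
Login fails    | NULL   | NULL          
Wrong timezone | Tina   | Login fails   
Stale cache    | Mia    | NULL          


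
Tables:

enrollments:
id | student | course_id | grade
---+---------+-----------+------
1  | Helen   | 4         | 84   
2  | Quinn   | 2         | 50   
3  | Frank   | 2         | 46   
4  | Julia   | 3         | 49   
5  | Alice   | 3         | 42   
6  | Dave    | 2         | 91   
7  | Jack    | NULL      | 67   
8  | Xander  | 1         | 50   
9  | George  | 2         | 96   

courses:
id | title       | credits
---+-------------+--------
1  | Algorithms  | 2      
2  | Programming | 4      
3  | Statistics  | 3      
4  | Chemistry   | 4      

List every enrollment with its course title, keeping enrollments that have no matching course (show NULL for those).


LEFT JOIN keeps every row from enrollments (the left table); where course_id has no match in courses, the course columns become NULL. Walk through each enrollment:
  - enrollment 1 (Helen): course_id=4 -> matches Chemistry
  - enrollment 2 (Quinn): course_id=2 -> matches Programming
  - enrollment 3 (Frank): course_id=2 -> matches Programming
  - enrollment 4 (Julia): course_id=3 -> matches Statistics
  - enrollment 5 (Alice): course_id=3 -> matches Statistics
  - enrollment 6 (Dave): course_id=2 -> matches Programming
  - enrollment 7 (Jack): course_id=NULL, no match -> kept with NULL
  - enrollment 8 (Xander): course_id=1 -> matches Algorithms
  - enrollment 9 (George): course_id=2 -> matches Programming
All 9 rows appear; 1 has NULL course.

SQL:
SELECT a.student, b.title AS course
FROM enrollments a
LEFT JOIN courses b ON a.course_id = b.id

Result:
student | course     
--------+------------
Helen   | Chemistry  
Quinn   | Programming
Frank   | Programming
Julia   | Statistics 
Alice   | Statistics 
Dave    | Programming
Jack    | NULL       
Xander  | Algorithms 
George  | Programming


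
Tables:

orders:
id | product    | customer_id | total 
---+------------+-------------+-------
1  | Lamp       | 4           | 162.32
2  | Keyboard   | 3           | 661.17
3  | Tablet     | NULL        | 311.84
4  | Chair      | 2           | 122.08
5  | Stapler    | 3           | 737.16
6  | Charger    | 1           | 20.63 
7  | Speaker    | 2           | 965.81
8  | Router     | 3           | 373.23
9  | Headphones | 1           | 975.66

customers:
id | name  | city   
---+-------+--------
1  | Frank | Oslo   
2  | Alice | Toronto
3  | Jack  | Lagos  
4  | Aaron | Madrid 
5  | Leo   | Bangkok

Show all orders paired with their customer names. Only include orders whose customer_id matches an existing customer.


INNER JOIN keeps only orders rows whose customer_id matches an id in customers. Walk through each order:
  - order 1 (Lamp): customer_id=4 -> matches Aaron
  - order 2 (Keyboard): customer_id=3 -> matches Jack
  - order 3 (Tablet): customer_id=NULL, no match -> dropped
  - order 4 (Chair): customer_id=2 -> matches Alice
  - order 5 (Stapler): customer_id=3 -> matches Jack
  - order 6 (Charger): customer_id=1 -> matches Frank
  - order 7 (Speaker): customer_id=2 -> matches Alice
  - order 8 (Router): customer_id=3 -> matches Jack
  - order 9 (Headphones): customer_id=1 -> matches Frank
So 1 of 9 rows is dropped.

SQL:
SELECT a.product, b.name AS customer
FROM orders a
INNER JOIN customers b ON a.customer_id = b.id

Result:
product    | customer
-----------+---------
Lamp       | Aaron   
Keyboard   | Jack    
Chair      | Alice   
Stapler    | Jack    
Charger    | Frank   
Speaker    | Alice   
Router     | Jack    
Headphones | Frank   


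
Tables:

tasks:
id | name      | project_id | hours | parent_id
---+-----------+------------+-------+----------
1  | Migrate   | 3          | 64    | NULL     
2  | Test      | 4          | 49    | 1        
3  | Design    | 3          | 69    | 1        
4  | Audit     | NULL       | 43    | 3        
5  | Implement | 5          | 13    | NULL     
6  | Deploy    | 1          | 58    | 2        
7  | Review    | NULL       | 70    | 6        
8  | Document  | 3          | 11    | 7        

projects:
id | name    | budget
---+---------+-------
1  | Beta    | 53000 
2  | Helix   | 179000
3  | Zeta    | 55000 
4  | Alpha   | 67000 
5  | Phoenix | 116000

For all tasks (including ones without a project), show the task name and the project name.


LEFT JOIN keeps every row from tasks (the left table); where project_id has no match in projects, the project columns become NULL. Walk through each task:
  - task 1 (Migrate): project_id=3 -> matches Zeta
  - task 2 (Test): project_id=4 -> matches Alpha
  - task 3 (Design): project_id=3 -> matches Zeta
  - task 4 (Audit): project_id=NULL, no match -> kept with NULL
  - task 5 (Implement): project_id=5 -> matches Phoenix
  - task 6 (Deploy): project_id=1 -> matches Beta
  - task 7 (Review): project_id=NULL, no match -> kept with NULL
  - task 8 (Document): project_id=3 -> matches Zeta
All 8 rows appear; 2 have NULL project.

SQL:
SELECT a.name, b.name AS project
FROM tasks a
LEFT JOIN projects b ON a.project_id = b.id

Result:
name      | project
----------+--------
Migrate   | Zeta   
Test      | Alpha  
Design    | Zeta   
Audit     | NULL   
Implement | Phoenix
Deploy    | Beta   
Review    | NULL   
Document  | Zeta   


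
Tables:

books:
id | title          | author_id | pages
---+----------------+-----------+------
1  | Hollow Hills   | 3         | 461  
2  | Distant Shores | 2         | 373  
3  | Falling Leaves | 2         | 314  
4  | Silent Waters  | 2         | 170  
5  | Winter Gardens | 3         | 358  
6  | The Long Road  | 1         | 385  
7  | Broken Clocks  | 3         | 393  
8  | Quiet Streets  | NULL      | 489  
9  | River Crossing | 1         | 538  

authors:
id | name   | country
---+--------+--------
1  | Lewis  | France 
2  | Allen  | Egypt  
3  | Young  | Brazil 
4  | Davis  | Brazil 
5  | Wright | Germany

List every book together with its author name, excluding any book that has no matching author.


INNER JOIN keeps only books rows whose author_id matches an id in authors. Walk through each book:
  - book 1 (Hollow Hills): author_id=3 -> matches Young
  - book 2 (Distant Shores): author_id=2 -> matches Allen
  - book 3 (Falling Leaves): author_id=2 -> matches Allen
  - book 4 (Silent Waters): author_id=2 -> matches Allen
  - book 5 (Winter Gardens): author_id=3 -> matches Young
  - book 6 (The Long Road): author_id=1 -> matches Lewis
  - book 7 (Broken Clocks): author_id=3 -> matches Young
  - book 8 (Quiet Streets): author_id=NULL, no match -> dropped
  - book 9 (River Crossing): author_id=1 -> matches Lewis
So 1 of 9 rows is dropped.

SQL:
SELECT a.title, b.name AS author
FROM books a
INNER JOIN authors b ON a.author_id = b.id

Result:
title          | author
---------------+-------
Hollow Hills   | Young 
Distant Shores | Allen 
Falling Leaves | Allen 
Silent Waters  | Allen 
Winter Gardens | Young 
The Long Road  | Lewis 
Broken Clocks  | Young 
River Crossing | Lewis 


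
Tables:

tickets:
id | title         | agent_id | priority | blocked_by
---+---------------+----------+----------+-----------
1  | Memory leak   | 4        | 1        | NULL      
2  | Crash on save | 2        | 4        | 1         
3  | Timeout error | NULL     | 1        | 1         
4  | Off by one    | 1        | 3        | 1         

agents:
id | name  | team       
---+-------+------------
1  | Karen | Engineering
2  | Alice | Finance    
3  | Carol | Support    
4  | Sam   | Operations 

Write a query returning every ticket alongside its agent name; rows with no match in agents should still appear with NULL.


LEFT JOIN keeps every row from tickets (the left table); where agent_id has no match in agents, the agent columns become NULL. Walk through each ticket:
  - ticket 1 (Memory leak): agent_id=4 -> matches Sam
  - ticket 2 (Crash on save): agent_id=2 -> matches Alice
  - ticket 3 (Timeout error): agent_id=NULL, no match -> kept with NULL
  - ticket 4 (Off by one): agent_id=1 -> matches Karen
All 4 rows appear; 1 has NULL agent.

SQL:
SELECT a.title, b.name AS agent
FROM tickets a
LEFT JOIN agents b ON a.agent_id = b.id

Result:
title         | agent
--------------+------
Memory leak   | Sam  
Crash on save | Alice
Timeout error | NULL 
Off by one    | Karen


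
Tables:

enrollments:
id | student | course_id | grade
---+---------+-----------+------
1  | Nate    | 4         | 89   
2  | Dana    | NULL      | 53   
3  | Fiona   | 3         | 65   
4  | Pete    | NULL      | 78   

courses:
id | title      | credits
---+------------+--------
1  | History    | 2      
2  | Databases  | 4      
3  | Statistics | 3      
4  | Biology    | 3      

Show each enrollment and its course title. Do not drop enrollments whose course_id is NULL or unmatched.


LEFT JOIN keeps every row from enrollments (the left table); where course_id has no match in courses, the course columns become NULL. Walk through each enrollment:
  - enrollment 1 (Nate): course_id=4 -> matches Biology
  - enrollment 2 (Dana): course_id=NULL, no match -> kept with NULL
  - enrollment 3 (Fiona): course_id=3 -> matches Statistics
  - enrollment 4 (Pete): course_id=NULL, no match -> kept with NULL
All 4 rows appear; 2 have NULL course.

SQL:
SELECT a.student, b.title AS course
FROM enrollments a
LEFT JOIN courses b ON a.course_id = b.id

Result:
student | course    
--------+-----------
Nate    | Biology   
Dana    | NULL      
Fiona   | Statistics
Pete    | NULL      


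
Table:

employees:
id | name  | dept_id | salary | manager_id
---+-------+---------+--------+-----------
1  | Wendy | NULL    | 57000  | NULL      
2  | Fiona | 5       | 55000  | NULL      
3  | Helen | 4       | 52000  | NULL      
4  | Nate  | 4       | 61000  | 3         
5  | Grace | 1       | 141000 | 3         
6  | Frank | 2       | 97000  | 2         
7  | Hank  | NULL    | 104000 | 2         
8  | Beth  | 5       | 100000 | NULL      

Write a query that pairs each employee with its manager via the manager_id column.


This is a self-join: employees is joined to a second copy of itself, matching each row's manager_id to another row's id. Use LEFT JOIN so rows with manager_id=NULL are kept.
  - employee 1 (Wendy): manager_id=NULL -> NULL
  - employee 2 (Fiona): manager_id=NULL -> NULL
  - employee 3 (Helen): manager_id=NULL -> NULL
  - employee 4 (Nate): manager_id=3 -> Helen
  - employee 5 (Grace): manager_id=3 -> Helen
  - employee 6 (Frank): manager_id=2 -> Fiona
  - employee 7 (Hank): manager_id=2 -> Fiona
  - employee 8 (Beth): manager_id=NULL -> NULL

SQL:
SELECT a.name AS item, b.name AS manager
FROM employees a
LEFT JOIN employees b ON a.manager_id = b.id

Result:
item  | manager
------+--------
Wendy | NULL   
Fiona | NULL   
Helen | NULL   
Nate  | Helen  
Grace | Helen  
Frank | Fiona  
Hank  | Fiona  
Beth  | NULL   


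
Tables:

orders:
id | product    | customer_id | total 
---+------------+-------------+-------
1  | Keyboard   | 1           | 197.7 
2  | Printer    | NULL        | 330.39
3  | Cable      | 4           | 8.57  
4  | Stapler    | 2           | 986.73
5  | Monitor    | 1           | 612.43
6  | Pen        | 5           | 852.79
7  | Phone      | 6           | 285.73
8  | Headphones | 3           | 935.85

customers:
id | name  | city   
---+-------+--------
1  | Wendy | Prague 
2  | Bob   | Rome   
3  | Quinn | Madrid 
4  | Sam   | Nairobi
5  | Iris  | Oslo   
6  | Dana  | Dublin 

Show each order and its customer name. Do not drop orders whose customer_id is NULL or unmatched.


LEFT JOIN keeps every row from orders (the left table); where customer_id has no match in customers, the customer columns become NULL. Walk through each order:
  - order 1 (Keyboard): customer_id=1 -> matches Wendy
  - order 2 (Printer): customer_id=NULL, no match -> kept with NULL
  - order 3 (Cable): customer_id=4 -> matches Sam
  - order 4 (Stapler): customer_id=2 -> matches Bob
  - order 5 (Monitor): customer_id=1 -> matches Wendy
  - order 6 (Pen): customer_id=5 -> matches Iris
  - order 7 (Phone): customer_id=6 -> matches Dana
  - order 8 (Headphones): customer_id=3 -> matches Quinn
All 8 rows appear; 1 has NULL customer.

SQL:
SELECT a.product, b.name AS customer
FROM orders a
LEFT JOIN customers b ON a.customer_id = b.id

Result:
product    | customer
-----------+---------
Keyboard   | Wendy   
Printer    | NULL    
Cable      | Sam     
Stapler    | Bob     
Monitor    | Wendy   
Pen        | Iris    
Phone      | Dana    
Headphones | Quinn   
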